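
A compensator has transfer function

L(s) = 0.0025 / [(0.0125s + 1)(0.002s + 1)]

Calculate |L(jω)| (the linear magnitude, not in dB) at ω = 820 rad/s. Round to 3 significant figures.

0.000126

At ω = 820 rad/s:
pole (1 + j820·0.0125) = 1 + j10.25 → |·| ≈ 10.299, ∠ ≈ 84.43°
pole (1 + j820·0.002) = 1 + j1.64 → |·| ≈ 1.9208, ∠ ≈ 58.63°
|L| = 0.0025 · 1 / (10.299 · 1.9208) ≈ 0.00012638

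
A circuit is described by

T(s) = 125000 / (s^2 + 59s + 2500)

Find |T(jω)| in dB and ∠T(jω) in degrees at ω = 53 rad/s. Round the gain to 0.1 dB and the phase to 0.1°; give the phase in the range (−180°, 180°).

32.0 dB, -95.6°

At s = jω = j53:
quadratic: (j53)² + 59·j53 + 2500 = -309 + j3127 → |·| ≈ 3142.2, ∠ ≈ 95.64°
|T| = 125000 / 3142.2 ≈ 39.781
Gain = 20 log₁₀(39.781) ≈ 31.99 dB
∠T = 0.00° − 95.64° = -95.64°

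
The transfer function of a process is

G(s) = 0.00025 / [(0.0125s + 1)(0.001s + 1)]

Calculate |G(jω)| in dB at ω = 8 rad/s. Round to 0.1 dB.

At ω = 8 rad/s:
pole (1 + j8·0.0125) = 1 + j0.1 → |·| ≈ 1.005, ∠ ≈ 5.71°
pole (1 + j8·0.001) = 1 + j0.008 → |·| ≈ 1, ∠ ≈ 0.46°
|G| = 0.00025 · 1 / (1.005 · 1) ≈ 0.00024876
Gain = 20 log₁₀(0.00024876) ≈ -72.08 dB

-72.1 dB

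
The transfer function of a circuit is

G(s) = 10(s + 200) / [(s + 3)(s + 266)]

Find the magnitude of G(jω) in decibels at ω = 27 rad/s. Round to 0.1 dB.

-11.1 dB

At s = jω = j27:
zero (s+200): 200 + j27 → |·| = √(200²+27²) = √40729 ≈ 201.81, ∠ = arctan(27/200) ≈ 7.69°
pole (s+3): 3 + j27 → |·| = √(3²+27²) = √738 ≈ 27.166, ∠ = arctan(27/3) ≈ 83.66°
pole (s+266): 266 + j27 → |·| = √(266²+27²) = √71485 ≈ 267.37, ∠ = arctan(27/266) ≈ 5.80°
|G| = 10 · 201.81 / 7263.4 ≈ 0.27785
Gain = 20 log₁₀(0.27785) ≈ -11.12 dB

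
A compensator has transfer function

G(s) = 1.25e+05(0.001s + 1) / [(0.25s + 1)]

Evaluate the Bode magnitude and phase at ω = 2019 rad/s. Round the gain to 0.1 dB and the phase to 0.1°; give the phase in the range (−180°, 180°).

At ω = 2019 rad/s:
zero (1 + j2019·0.001) = 1 + j2.019 → |·| ≈ 2.2531, ∠ ≈ 63.65°
pole (1 + j2019·0.25) = 1 + j504.75 → |·| ≈ 504.75, ∠ ≈ 89.89°
|G| = 1.25e+05 · 2.2531 / (504.75) ≈ 557.97
Gain = 20 log₁₀(557.97) ≈ 54.93 dB
∠G = (63.65°) − (89.89°) = -26.24°

54.9 dB, -26.2°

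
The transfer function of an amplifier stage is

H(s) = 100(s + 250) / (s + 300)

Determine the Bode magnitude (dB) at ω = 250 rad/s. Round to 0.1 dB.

39.1 dB

At s = jω = j250:
zero (s+250): 250 + j250 → |·| = √(250²+250²) = √125000 ≈ 353.55, ∠ = arctan(250/250) ≈ 45.00°
pole (s+300): 300 + j250 → |·| = √(300²+250²) = √152500 ≈ 390.51, ∠ = arctan(250/300) ≈ 39.81°
|H| = 100 · 353.55 / 390.51 ≈ 90.535
Gain = 20 log₁₀(90.535) ≈ 39.14 dB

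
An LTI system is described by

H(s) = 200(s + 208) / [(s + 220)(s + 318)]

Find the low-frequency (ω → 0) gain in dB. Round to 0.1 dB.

H(0) = 200·208 / (220·318) ≈ 0.59463
20 log₁₀(0.59463) ≈ -4.52 dB

-4.5 dB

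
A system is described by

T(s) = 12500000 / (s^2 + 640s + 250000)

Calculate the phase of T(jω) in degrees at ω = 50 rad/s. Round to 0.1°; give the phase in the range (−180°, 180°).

-7.4°

At s = jω = j50:
quadratic: (j50)² + 640·j50 + 250000 = 247500 + j32000 → |·| ≈ 2.4956e+05, ∠ ≈ 7.37°
∠T = 0.00° − 7.37° = -7.37°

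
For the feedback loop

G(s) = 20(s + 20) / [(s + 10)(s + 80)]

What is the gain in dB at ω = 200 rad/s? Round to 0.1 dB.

-20.6 dB

At s = jω = j200:
zero (s+20): 20 + j200 → |·| = √(20²+200²) = √40400 ≈ 201, ∠ = arctan(200/20) ≈ 84.29°
pole (s+10): 10 + j200 → |·| = √(10²+200²) = √40100 ≈ 200.25, ∠ = arctan(200/10) ≈ 87.14°
pole (s+80): 80 + j200 → |·| = √(80²+200²) = √46400 ≈ 215.41, ∠ = arctan(200/80) ≈ 68.20°
|G| = 20 · 201 / 43136 ≈ 0.093194
Gain = 20 log₁₀(0.093194) ≈ -20.61 dB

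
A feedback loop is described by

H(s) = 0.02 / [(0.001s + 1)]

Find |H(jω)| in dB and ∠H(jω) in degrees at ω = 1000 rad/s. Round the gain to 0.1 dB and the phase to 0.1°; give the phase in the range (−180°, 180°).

-37.0 dB, -45.0°

At ω = 1000 rad/s:
pole (1 + j1000·0.001) = 1 + j1 → |·| ≈ 1.4142, ∠ ≈ 45.00°
|H| = 0.02 · 1 / (1.4142) ≈ 0.014142
Gain = 20 log₁₀(0.014142) ≈ -36.99 dB
∠H = (0°) − (45.00°) = -45.00°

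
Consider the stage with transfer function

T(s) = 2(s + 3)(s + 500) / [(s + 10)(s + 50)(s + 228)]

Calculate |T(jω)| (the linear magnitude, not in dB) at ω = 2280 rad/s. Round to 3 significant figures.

At s = jω = j2280:
zero (s+3): 3 + j2280 → |·| = √(3²+2280²) = √5198409 ≈ 2280, ∠ = arctan(2280/3) ≈ 89.92°
zero (s+500): 500 + j2280 → |·| = √(500²+2280²) = √5448400 ≈ 2334.2, ∠ = arctan(2280/500) ≈ 77.63°
pole (s+10): 10 + j2280 → |·| = √(10²+2280²) = √5198500 ≈ 2280, ∠ = arctan(2280/10) ≈ 89.75°
pole (s+50): 50 + j2280 → |·| = √(50²+2280²) = √5200900 ≈ 2280.5, ∠ = arctan(2280/50) ≈ 88.74°
pole (s+228): 228 + j2280 → |·| = √(228²+2280²) = √5250384 ≈ 2291.4, ∠ = arctan(2280/228) ≈ 84.29°
|T| = 2 · 5.322e+06 / 1.1914e+10 ≈ 0.0008934

0.000893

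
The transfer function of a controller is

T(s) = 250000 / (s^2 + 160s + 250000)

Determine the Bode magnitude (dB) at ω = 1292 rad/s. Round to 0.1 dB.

At s = jω = j1292:
quadratic: (j1292)² + 160·j1292 + 250000 = -1419264 + j206720 → |·| ≈ 1.4342e+06, ∠ ≈ 171.71°
|T| = 250000 / 1.4342e+06 ≈ 0.17431
Gain = 20 log₁₀(0.17431) ≈ -15.17 dB

-15.2 dB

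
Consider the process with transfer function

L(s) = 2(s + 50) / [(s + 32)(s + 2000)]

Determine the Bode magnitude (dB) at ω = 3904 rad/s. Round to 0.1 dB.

-66.8 dB

At s = jω = j3904:
zero (s+50): 50 + j3904 → |·| = √(50²+3904²) = √15243716 ≈ 3904.3, ∠ = arctan(3904/50) ≈ 89.27°
pole (s+32): 32 + j3904 → |·| = √(32²+3904²) = √15242240 ≈ 3904.1, ∠ = arctan(3904/32) ≈ 89.53°
pole (s+2000): 2000 + j3904 → |·| = √(2000²+3904²) = √19241216 ≈ 4386.5, ∠ = arctan(3904/2000) ≈ 62.87°
|L| = 2 · 3904.3 / 1.7125e+07 ≈ 0.00045598
Gain = 20 log₁₀(0.00045598) ≈ -66.82 dB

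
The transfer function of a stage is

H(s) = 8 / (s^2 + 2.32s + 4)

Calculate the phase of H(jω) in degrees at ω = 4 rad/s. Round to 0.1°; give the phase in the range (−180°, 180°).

-142.3°

At s = jω = j4:
quadratic: (j4)² + 2.32·j4 + 4 = -12 + j9.28 → |·| ≈ 15.17, ∠ ≈ 142.28°
∠H = 0.00° − 142.28° = -142.28°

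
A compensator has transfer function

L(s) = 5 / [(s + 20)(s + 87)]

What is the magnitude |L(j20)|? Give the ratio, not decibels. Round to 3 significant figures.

At s = jω = j20:
pole (s+20): 20 + j20 → |·| = √(20²+20²) = √800 ≈ 28.284, ∠ = arctan(20/20) ≈ 45.00°
pole (s+87): 87 + j20 → |·| = √(87²+20²) = √7969 ≈ 89.269, ∠ = arctan(20/87) ≈ 12.95°
|L| = 5 / 2524.9 ≈ 0.0019803

0.00198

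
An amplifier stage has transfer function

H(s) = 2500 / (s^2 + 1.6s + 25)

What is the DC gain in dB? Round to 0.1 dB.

40.0 dB

H(0) = 2500 / 25 = 100
20 log₁₀(100) ≈ 40.00 dB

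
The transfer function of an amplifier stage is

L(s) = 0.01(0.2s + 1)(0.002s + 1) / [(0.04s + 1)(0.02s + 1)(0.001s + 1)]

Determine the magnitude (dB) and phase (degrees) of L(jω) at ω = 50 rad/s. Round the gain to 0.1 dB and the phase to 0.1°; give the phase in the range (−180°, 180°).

-29.9 dB, -21.3°

At ω = 50 rad/s:
zero (1 + j50·0.2) = 1 + j10 → |·| ≈ 10.05, ∠ ≈ 84.29°
zero (1 + j50·0.002) = 1 + j0.1 → |·| ≈ 1.005, ∠ ≈ 5.71°
pole (1 + j50·0.04) = 1 + j2 → |·| ≈ 2.2361, ∠ ≈ 63.43°
pole (1 + j50·0.02) = 1 + j1 → |·| ≈ 1.4142, ∠ ≈ 45.00°
pole (1 + j50·0.001) = 1 + j0.05 → |·| ≈ 1.0012, ∠ ≈ 2.86°
|L| = 0.01 · 10.05 · 1.005 / (2.2361 · 1.4142 · 1.0012) ≈ 0.031901
Gain = 20 log₁₀(0.031901) ≈ -29.92 dB
∠L = (84.29° + 5.71°) − (63.43° + 45.00° + 2.86°) = -21.29°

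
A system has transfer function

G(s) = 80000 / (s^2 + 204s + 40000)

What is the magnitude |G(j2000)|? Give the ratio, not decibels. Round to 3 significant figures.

0.0201

At s = jω = j2000:
quadratic: (j2000)² + 204·j2000 + 40000 = -3960000 + j408000 → |·| ≈ 3.981e+06, ∠ ≈ 174.12°
|G| = 80000 / 3.981e+06 ≈ 0.020095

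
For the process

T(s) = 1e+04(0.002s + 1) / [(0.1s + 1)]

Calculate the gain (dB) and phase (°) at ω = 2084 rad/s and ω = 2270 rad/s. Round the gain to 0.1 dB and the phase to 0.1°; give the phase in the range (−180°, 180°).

ω = 2084: 46.3 dB, -13.2°; ω = 2270: 46.2 dB, -12.2°

At ω = 2084 rad/s:
zero (1 + j2084·0.002) = 1 + j4.168 → |·| ≈ 4.2863, ∠ ≈ 76.51°
pole (1 + j2084·0.1) = 1 + j208.4 → |·| ≈ 208.4, ∠ ≈ 89.73°
|T| = 1e+04 · 4.2863 / (208.4) ≈ 205.68
Gain = 20 log₁₀(205.68) ≈ 46.26 dB
∠T = (76.51°) − (89.73°) = -13.22°

At ω = 2270 rad/s:
zero (1 + j2270·0.002) = 1 + j4.54 → |·| ≈ 4.6488, ∠ ≈ 77.58°
pole (1 + j2270·0.1) = 1 + j227 → |·| ≈ 227, ∠ ≈ 89.75°
|T| = 1e+04 · 4.6488 / (227) ≈ 204.79
Gain = 20 log₁₀(204.79) ≈ 46.23 dB
∠T = (77.58°) − (89.75°) = -12.17°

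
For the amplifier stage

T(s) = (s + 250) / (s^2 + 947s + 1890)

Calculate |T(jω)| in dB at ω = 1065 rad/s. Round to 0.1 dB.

-62.8 dB

Substitute s = j1065:
Numerator: (j1065) + 250 = 250 + j1065
Denominator: (j1065)^2 + 947(j1065) + 1890 = -1132335 + j1008555
|N| = √(250² + 1065²) ≈ 1093.9, ∠N ≈ 76.79°
|D| = √(1132335² + 1008555²) ≈ 1.5164e+06, ∠D ≈ 138.31°
|T| = 1093.9 / 1.5164e+06 ≈ 0.00072138
Gain = 20 log₁₀(0.00072138) ≈ -62.84 dB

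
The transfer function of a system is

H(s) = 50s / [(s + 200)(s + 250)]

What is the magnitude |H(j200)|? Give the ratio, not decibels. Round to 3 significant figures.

0.110

At s = jω = j200:
zero at origin: s = j200 → |·| = 200, ∠ = 90.00°
pole (s+200): 200 + j200 → |·| = √(200²+200²) = √80000 ≈ 282.84, ∠ = arctan(200/200) ≈ 45.00°
pole (s+250): 250 + j200 → |·| = √(250²+200²) = √102500 ≈ 320.16, ∠ = arctan(200/250) ≈ 38.66°
|H| = 50 · 200 / 90554 ≈ 0.11043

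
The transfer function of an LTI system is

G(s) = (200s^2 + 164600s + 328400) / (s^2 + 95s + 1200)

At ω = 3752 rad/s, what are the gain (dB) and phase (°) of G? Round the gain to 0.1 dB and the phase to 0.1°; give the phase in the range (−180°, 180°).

Substitute s = j3752:
Numerator: 200(j3752)^2 + 164600(j3752) + 328400 = -2815172400 + j617579200
Denominator: (j3752)^2 + 95(j3752) + 1200 = -14076304 + j356440
|N| = √(2815172400² + 617579200²) ≈ 2.8821e+09, ∠N ≈ 167.63°
|D| = √(14076304² + 356440²) ≈ 1.4081e+07, ∠D ≈ 178.55°
|G| = 2.8821e+09 / 1.4081e+07 ≈ 204.68
Gain = 20 log₁₀(204.68) ≈ 46.22 dB
∠G = 167.63° − 178.55° = -10.92°

46.2 dB, -10.9°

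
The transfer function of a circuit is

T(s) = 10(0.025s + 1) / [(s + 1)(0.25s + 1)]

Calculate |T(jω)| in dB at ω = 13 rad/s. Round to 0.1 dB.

-12.5 dB

At ω = 13 rad/s:
zero (1 + j13·0.025) = 1 + j0.325 → |·| ≈ 1.0515, ∠ ≈ 18.00°
pole (1 + j13·1) = 1 + j13 → |·| ≈ 13.038, ∠ ≈ 85.60°
pole (1 + j13·0.25) = 1 + j3.25 → |·| ≈ 3.4004, ∠ ≈ 72.90°
|T| = 10 · 1.0515 / (13.038 · 3.4004) ≈ 0.23717
Gain = 20 log₁₀(0.23717) ≈ -12.50 dB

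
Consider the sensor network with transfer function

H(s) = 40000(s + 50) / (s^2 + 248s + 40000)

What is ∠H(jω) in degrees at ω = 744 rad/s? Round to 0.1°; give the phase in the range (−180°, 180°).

At s = jω = j744:
zero (s+50): 50 + j744 → |·| = √(50²+744²) = √556036 ≈ 745.68, ∠ = arctan(744/50) ≈ 86.16°
quadratic: (j744)² + 248·j744 + 40000 = -513536 + j184512 → |·| ≈ 5.4568e+05, ∠ ≈ 160.24°
∠H = 86.16° − 160.24° = -74.08°

-74.1°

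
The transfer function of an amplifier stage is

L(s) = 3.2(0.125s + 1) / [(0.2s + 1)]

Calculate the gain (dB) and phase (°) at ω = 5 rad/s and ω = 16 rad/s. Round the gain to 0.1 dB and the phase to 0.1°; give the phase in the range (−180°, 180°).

ω = 5: 8.5 dB, -13.0°; ω = 16: 6.6 dB, -9.2°

At ω = 5 rad/s:
zero (1 + j5·0.125) = 1 + j0.625 → |·| ≈ 1.1792, ∠ ≈ 32.01°
pole (1 + j5·0.2) = 1 + j1 → |·| ≈ 1.4142, ∠ ≈ 45.00°
|L| = 3.2 · 1.1792 / (1.4142) ≈ 2.6683
Gain = 20 log₁₀(2.6683) ≈ 8.52 dB
∠L = (32.01°) − (45.00°) = -12.99°

At ω = 16 rad/s:
zero (1 + j16·0.125) = 1 + j2 → |·| ≈ 2.2361, ∠ ≈ 63.43°
pole (1 + j16·0.2) = 1 + j3.2 → |·| ≈ 3.3526, ∠ ≈ 72.65°
|L| = 3.2 · 2.2361 / (3.3526) ≈ 2.1343
Gain = 20 log₁₀(2.1343) ≈ 6.59 dB
∠L = (63.43°) − (72.65°) = -9.22°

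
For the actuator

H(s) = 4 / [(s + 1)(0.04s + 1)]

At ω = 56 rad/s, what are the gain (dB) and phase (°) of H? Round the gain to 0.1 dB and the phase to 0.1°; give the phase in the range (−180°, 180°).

At ω = 56 rad/s:
pole (1 + j56·1) = 1 + j56 → |·| ≈ 56.009, ∠ ≈ 88.98°
pole (1 + j56·0.04) = 1 + j2.24 → |·| ≈ 2.4531, ∠ ≈ 65.94°
|H| = 4 · 1 / (56.009 · 2.4531) ≈ 0.029113
Gain = 20 log₁₀(0.029113) ≈ -30.72 dB
∠H = (0°) − (88.98° + 65.94°) = -154.92°

-30.7 dB, -154.9°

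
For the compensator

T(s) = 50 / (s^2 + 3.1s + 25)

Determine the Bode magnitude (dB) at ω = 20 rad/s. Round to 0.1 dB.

At s = jω = j20:
quadratic: (j20)² + 3.1·j20 + 25 = -375 + j62 → |·| ≈ 380.09, ∠ ≈ 170.61°
|T| = 50 / 380.09 ≈ 0.13155
Gain = 20 log₁₀(0.13155) ≈ -17.62 dB

-17.6 dB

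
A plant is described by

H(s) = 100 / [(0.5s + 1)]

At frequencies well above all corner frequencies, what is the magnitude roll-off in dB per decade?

Each pole contributes −20 dB/decade at high frequency; each zero contributes +20 dB/decade.
Net: 0 zero(s) − 1 pole(s) → -20 dB/decade.

-20 dB/decade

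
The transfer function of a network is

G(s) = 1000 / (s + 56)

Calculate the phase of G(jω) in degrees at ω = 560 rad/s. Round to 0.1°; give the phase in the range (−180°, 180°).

Substitute s = j560:
Numerator: 1000 = 1000 + j0
Denominator: (j560) + 56 = 56 + j560
|N| = √(1000² + 0²) ≈ 1000, ∠N ≈ 0.00°
|D| = √(56² + 560²) ≈ 562.79, ∠D ≈ 84.29°
∠G = 0.00° − 84.29° = -84.29°

-84.3°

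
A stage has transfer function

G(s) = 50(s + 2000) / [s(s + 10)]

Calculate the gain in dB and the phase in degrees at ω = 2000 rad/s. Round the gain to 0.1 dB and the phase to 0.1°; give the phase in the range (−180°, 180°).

At s = jω = j2000:
zero (s+2000): 2000 + j2000 → |·| = √(2000²+2000²) = √8000000 ≈ 2828.4, ∠ = arctan(2000/2000) ≈ 45.00°
pole (s+10): 10 + j2000 → |·| = √(10²+2000²) = √4000100 ≈ 2000, ∠ = arctan(2000/10) ≈ 89.71°
pole at origin: |s| = 2000, ∠ = 90.00° (in denominator)
|G| = 50 · 2828.4 / 4e+06 ≈ 0.035355
Gain = 20 log₁₀(0.035355) ≈ -29.03 dB
∠G = 45.00° − 179.71° = -134.71°

-29.0 dB, -134.7°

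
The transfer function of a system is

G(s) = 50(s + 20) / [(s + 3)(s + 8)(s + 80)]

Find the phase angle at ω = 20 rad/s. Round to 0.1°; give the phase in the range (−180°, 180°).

-118.7°

At s = jω = j20:
zero (s+20): 20 + j20 → |·| = √(20²+20²) = √800 ≈ 28.284, ∠ = arctan(20/20) ≈ 45.00°
pole (s+3): 3 + j20 → |·| = √(3²+20²) = √409 ≈ 20.224, ∠ = arctan(20/3) ≈ 81.47°
pole (s+8): 8 + j20 → |·| = √(8²+20²) = √464 ≈ 21.541, ∠ = arctan(20/8) ≈ 68.20°
pole (s+80): 80 + j20 → |·| = √(80²+20²) = √6800 ≈ 82.462, ∠ = arctan(20/80) ≈ 14.04°
∠G = 45.00° − 163.71° = -118.71°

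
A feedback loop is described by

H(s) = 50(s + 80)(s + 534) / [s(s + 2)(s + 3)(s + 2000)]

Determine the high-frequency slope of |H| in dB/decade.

-40 dB/decade

Each pole contributes −20 dB/decade at high frequency; each zero contributes +20 dB/decade.
Net: 2 zero(s) − 4 pole(s) → -40 dB/decade.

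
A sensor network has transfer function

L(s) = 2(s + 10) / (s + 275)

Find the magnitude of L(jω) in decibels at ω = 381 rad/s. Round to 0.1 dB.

At s = jω = j381:
zero (s+10): 10 + j381 → |·| = √(10²+381²) = √145261 ≈ 381.13, ∠ = arctan(381/10) ≈ 88.50°
pole (s+275): 275 + j381 → |·| = √(275²+381²) = √220786 ≈ 469.88, ∠ = arctan(381/275) ≈ 54.18°
|L| = 2 · 381.13 / 469.88 ≈ 1.6222
Gain = 20 log₁₀(1.6222) ≈ 4.20 dB

4.2 dB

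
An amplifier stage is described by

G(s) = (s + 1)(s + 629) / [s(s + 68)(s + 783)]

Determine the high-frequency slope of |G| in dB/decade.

Each pole contributes −20 dB/decade at high frequency; each zero contributes +20 dB/decade.
Net: 2 zero(s) − 3 pole(s) → -20 dB/decade.

-20 dB/decade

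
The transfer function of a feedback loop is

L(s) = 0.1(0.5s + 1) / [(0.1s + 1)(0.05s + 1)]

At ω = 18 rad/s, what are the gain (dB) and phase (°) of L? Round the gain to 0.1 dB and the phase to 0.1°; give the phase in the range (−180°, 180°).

At ω = 18 rad/s:
zero (1 + j18·0.5) = 1 + j9 → |·| ≈ 9.0554, ∠ ≈ 83.66°
pole (1 + j18·0.1) = 1 + j1.8 → |·| ≈ 2.0591, ∠ ≈ 60.95°
pole (1 + j18·0.05) = 1 + j0.9 → |·| ≈ 1.3454, ∠ ≈ 41.99°
|L| = 0.1 · 9.0554 / (2.0591 · 1.3454) ≈ 0.32687
Gain = 20 log₁₀(0.32687) ≈ -9.71 dB
∠L = (83.66°) − (60.95° + 41.99°) = -19.28°

-9.7 dB, -19.3°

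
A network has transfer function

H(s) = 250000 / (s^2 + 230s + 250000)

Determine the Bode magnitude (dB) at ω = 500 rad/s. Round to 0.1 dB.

At s = jω = j500:
quadratic: (j500)² + 230·j500 + 250000 = 0 + j115000 → |·| ≈ 1.15e+05, ∠ ≈ 90.00°
|H| = 250000 / 1.15e+05 ≈ 2.1739
Gain = 20 log₁₀(2.1739) ≈ 6.74 dB

6.7 dB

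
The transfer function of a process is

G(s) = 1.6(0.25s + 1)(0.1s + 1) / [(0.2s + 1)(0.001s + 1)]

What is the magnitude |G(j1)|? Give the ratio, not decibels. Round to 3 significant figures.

1.63

At ω = 1 rad/s:
zero (1 + j1·0.25) = 1 + j0.25 → |·| ≈ 1.0308, ∠ ≈ 14.04°
zero (1 + j1·0.1) = 1 + j0.1 → |·| ≈ 1.005, ∠ ≈ 5.71°
pole (1 + j1·0.2) = 1 + j0.2 → |·| ≈ 1.0198, ∠ ≈ 11.31°
pole (1 + j1·0.001) = 1 + j0.001 → |·| ≈ 1, ∠ ≈ 0.06°
|G| = 1.6 · 1.0308 · 1.005 / (1.0198 · 1) ≈ 1.6253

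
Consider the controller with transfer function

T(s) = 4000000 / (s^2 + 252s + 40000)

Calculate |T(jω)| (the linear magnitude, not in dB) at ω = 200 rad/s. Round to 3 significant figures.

At s = jω = j200:
quadratic: (j200)² + 252·j200 + 40000 = 0 + j50400 → |·| ≈ 50400, ∠ ≈ 90.00°
|T| = 4000000 / 50400 ≈ 79.365

79.4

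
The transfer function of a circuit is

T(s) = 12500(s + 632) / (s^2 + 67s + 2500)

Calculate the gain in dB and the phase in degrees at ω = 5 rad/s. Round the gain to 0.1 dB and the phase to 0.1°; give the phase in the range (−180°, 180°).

70.0 dB, -7.3°

At s = jω = j5:
zero (s+632): 632 + j5 → |·| = √(632²+5²) = √399449 ≈ 632.02, ∠ = arctan(5/632) ≈ 0.45°
quadratic: (j5)² + 67·j5 + 2500 = 2475 + j335 → |·| ≈ 2497.6, ∠ ≈ 7.71°
|T| = 12500 · 632.02 / 2497.6 ≈ 3163.1
Gain = 20 log₁₀(3163.1) ≈ 70.00 dB
∠T = 0.45° − 7.71° = -7.26°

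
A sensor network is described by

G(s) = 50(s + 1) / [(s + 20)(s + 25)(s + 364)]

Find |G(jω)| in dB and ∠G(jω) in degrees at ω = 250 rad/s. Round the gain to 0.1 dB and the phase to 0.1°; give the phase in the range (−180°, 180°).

At s = jω = j250:
zero (s+1): 1 + j250 → |·| = √(1²+250²) = √62501 ≈ 250, ∠ = arctan(250/1) ≈ 89.77°
pole (s+20): 20 + j250 → |·| = √(20²+250²) = √62900 ≈ 250.8, ∠ = arctan(250/20) ≈ 85.43°
pole (s+25): 25 + j250 → |·| = √(25²+250²) = √63125 ≈ 251.25, ∠ = arctan(250/25) ≈ 84.29°
pole (s+364): 364 + j250 → |·| = √(364²+250²) = √194996 ≈ 441.58, ∠ = arctan(250/364) ≈ 34.48°
|G| = 50 · 250 / 2.7826e+07 ≈ 0.00044922
Gain = 20 log₁₀(0.00044922) ≈ -66.95 dB
∠G = 89.77° − 204.20° = -114.43°

-67.0 dB, -114.4°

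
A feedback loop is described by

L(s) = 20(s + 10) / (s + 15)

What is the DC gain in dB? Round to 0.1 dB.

L(0) = 20·10 / (15) ≈ 13.333
20 log₁₀(13.333) ≈ 22.50 dB

22.5 dB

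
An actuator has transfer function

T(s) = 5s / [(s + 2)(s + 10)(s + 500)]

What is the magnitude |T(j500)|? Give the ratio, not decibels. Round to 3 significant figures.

At s = jω = j500:
zero at origin: s = j500 → |·| = 500, ∠ = 90.00°
pole (s+2): 2 + j500 → |·| = √(2²+500²) = √250004 ≈ 500, ∠ = arctan(500/2) ≈ 89.77°
pole (s+10): 10 + j500 → |·| = √(10²+500²) = √250100 ≈ 500.1, ∠ = arctan(500/10) ≈ 88.85°
pole (s+500): 500 + j500 → |·| = √(500²+500²) = √500000 ≈ 707.11, ∠ = arctan(500/500) ≈ 45.00°
|T| = 5 · 500 / 1.7681e+08 ≈ 1.4139e-05

1.41e-05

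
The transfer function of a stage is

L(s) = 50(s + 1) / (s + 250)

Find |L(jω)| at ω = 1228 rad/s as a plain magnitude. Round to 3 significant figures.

49.0

At s = jω = j1228:
zero (s+1): 1 + j1228 → |·| = √(1²+1228²) = √1507985 ≈ 1228, ∠ = arctan(1228/1) ≈ 89.95°
pole (s+250): 250 + j1228 → |·| = √(250²+1228²) = √1570484 ≈ 1253.2, ∠ = arctan(1228/250) ≈ 78.49°
|L| = 50 · 1228 / 1253.2 ≈ 48.995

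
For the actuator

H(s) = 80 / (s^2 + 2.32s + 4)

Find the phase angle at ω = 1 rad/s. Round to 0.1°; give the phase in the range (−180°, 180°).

At s = jω = j1:
quadratic: (j1)² + 2.32·j1 + 4 = 3 + j2.32 → |·| ≈ 3.7924, ∠ ≈ 37.72°
∠H = 0.00° − 37.72° = -37.72°

-37.7°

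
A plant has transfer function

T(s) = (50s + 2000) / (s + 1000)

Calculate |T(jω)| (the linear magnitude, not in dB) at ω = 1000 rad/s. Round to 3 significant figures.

35.4

Substitute s = j1000:
Numerator: 50(j1000) + 2000 = 2000 + j50000
Denominator: (j1000) + 1000 = 1000 + j1000
|N| = √(2000² + 50000²) ≈ 50040, ∠N ≈ 87.71°
|D| = √(1000² + 1000²) ≈ 1414.2, ∠D ≈ 45.00°
|T| = 50040 / 1414.2 ≈ 35.384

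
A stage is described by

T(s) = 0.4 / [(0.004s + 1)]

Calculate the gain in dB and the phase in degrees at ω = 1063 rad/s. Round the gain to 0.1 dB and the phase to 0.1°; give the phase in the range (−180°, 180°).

At ω = 1063 rad/s:
pole (1 + j1063·0.004) = 1 + j4.252 → |·| ≈ 4.368, ∠ ≈ 76.77°
|T| = 0.4 · 1 / (4.368) ≈ 0.091575
Gain = 20 log₁₀(0.091575) ≈ -20.76 dB
∠T = (0°) − (76.77°) = -76.77°

-20.8 dB, -76.8°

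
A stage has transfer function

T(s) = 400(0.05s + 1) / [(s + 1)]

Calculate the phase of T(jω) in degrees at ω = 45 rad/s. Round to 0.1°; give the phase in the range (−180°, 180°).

At ω = 45 rad/s:
zero (1 + j45·0.05) = 1 + j2.25 → |·| ≈ 2.4622, ∠ ≈ 66.04°
pole (1 + j45·1) = 1 + j45 → |·| ≈ 45.011, ∠ ≈ 88.73°
∠T = (66.04°) − (88.73°) = -22.69°

-22.7°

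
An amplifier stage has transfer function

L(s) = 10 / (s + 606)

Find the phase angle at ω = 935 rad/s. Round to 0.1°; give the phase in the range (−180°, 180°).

-57.1°

At s = jω = j935:
pole (s+606): 606 + j935 → |·| = √(606²+935²) = √1241461 ≈ 1114.2, ∠ = arctan(935/606) ≈ 57.05°
∠L = 0.00° − 57.05° = -57.05°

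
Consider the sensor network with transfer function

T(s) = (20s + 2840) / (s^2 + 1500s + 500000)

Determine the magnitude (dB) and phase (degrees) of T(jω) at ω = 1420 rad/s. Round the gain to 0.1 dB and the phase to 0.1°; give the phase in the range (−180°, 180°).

Substitute s = j1420:
Numerator: 20(j1420) + 2840 = 2840 + j28400
Denominator: (j1420)^2 + 1500(j1420) + 500000 = -1516400 + j2130000
|N| = √(2840² + 28400²) ≈ 28542, ∠N ≈ 84.29°
|D| = √(1516400² + 2130000²) ≈ 2.6146e+06, ∠D ≈ 125.45°
|T| = 28542 / 2.6146e+06 ≈ 0.010916
Gain = 20 log₁₀(0.010916) ≈ -39.24 dB
∠T = 84.29° − 125.45° = -41.16°

-39.2 dB, -41.2°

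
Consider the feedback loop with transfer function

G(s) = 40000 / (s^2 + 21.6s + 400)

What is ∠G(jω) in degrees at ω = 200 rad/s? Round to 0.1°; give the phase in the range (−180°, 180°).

At s = jω = j200:
quadratic: (j200)² + 21.6·j200 + 400 = -39600 + j4320 → |·| ≈ 39835, ∠ ≈ 173.77°
∠G = 0.00° − 173.77° = -173.77°

-173.8°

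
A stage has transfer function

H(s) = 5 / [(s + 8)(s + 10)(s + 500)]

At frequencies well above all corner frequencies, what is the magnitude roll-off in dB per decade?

-60 dB/decade

Each pole contributes −20 dB/decade at high frequency; each zero contributes +20 dB/decade.
Net: 0 zero(s) − 3 pole(s) → -60 dB/decade.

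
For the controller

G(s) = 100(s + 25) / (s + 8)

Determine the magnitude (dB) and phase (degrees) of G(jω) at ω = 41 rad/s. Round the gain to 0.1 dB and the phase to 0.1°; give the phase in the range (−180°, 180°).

At s = jω = j41:
zero (s+25): 25 + j41 → |·| = √(25²+41²) = √2306 ≈ 48.021, ∠ = arctan(41/25) ≈ 58.63°
pole (s+8): 8 + j41 → |·| = √(8²+41²) = √1745 ≈ 41.773, ∠ = arctan(41/8) ≈ 78.96°
|G| = 100 · 48.021 / 41.773 ≈ 114.96
Gain = 20 log₁₀(114.96) ≈ 41.21 dB
∠G = 58.63° − 78.96° = -20.33°

41.2 dB, -20.3°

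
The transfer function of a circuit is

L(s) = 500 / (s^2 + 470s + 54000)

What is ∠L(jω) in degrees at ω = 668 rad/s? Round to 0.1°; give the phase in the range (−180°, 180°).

Substitute s = j668:
Numerator: 500 = 500 + j0
Denominator: (j668)^2 + 470(j668) + 54000 = -392224 + j313960
|N| = √(500² + 0²) ≈ 500, ∠N ≈ 0.00°
|D| = √(392224² + 313960²) ≈ 5.024e+05, ∠D ≈ 141.32°
∠L = 0.00° − 141.32° = -141.32°

-141.3°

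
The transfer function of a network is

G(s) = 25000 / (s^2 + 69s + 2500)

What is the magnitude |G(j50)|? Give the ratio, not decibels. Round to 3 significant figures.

At s = jω = j50:
quadratic: (j50)² + 69·j50 + 2500 = 0 + j3450 → |·| ≈ 3450, ∠ ≈ 90.00°
|G| = 25000 / 3450 ≈ 7.2464

7.25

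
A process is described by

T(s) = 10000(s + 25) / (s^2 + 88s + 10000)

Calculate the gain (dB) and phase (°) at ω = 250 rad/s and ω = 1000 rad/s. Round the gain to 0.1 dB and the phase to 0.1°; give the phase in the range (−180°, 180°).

ω = 250: 32.9 dB, -73.0°; ω = 1000: 20.1 dB, -86.4°

At s = jω = j250:
zero (s+25): 25 + j250 → |·| = √(25²+250²) = √63125 ≈ 251.25, ∠ = arctan(250/25) ≈ 84.29°
quadratic: (j250)² + 88·j250 + 10000 = -52500 + j22000 → |·| ≈ 56923, ∠ ≈ 157.26°
|T| = 10000 · 251.25 / 56923 ≈ 44.139
Gain = 20 log₁₀(44.139) ≈ 32.90 dB
∠T = 84.29° − 157.26° = -72.97°

At s = jω = j1000:
zero (s+25): 25 + j1000 → |·| = √(25²+1000²) = √1000625 ≈ 1000.3, ∠ = arctan(1000/25) ≈ 88.57°
quadratic: (j1000)² + 88·j1000 + 10000 = -990000 + j88000 → |·| ≈ 9.939e+05, ∠ ≈ 174.92°
|T| = 10000 · 1000.3 / 9.939e+05 ≈ 10.064
Gain = 20 log₁₀(10.064) ≈ 20.06 dB
∠T = 88.57° − 174.92° = -86.35°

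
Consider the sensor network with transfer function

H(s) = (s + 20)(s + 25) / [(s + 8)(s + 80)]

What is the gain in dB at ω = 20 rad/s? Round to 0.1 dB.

-5.9 dB

At s = jω = j20:
zero (s+20): 20 + j20 → |·| = √(20²+20²) = √800 ≈ 28.284, ∠ = arctan(20/20) ≈ 45.00°
zero (s+25): 25 + j20 → |·| = √(25²+20²) = √1025 ≈ 32.016, ∠ = arctan(20/25) ≈ 38.66°
pole (s+8): 8 + j20 → |·| = √(8²+20²) = √464 ≈ 21.541, ∠ = arctan(20/8) ≈ 68.20°
pole (s+80): 80 + j20 → |·| = √(80²+20²) = √6800 ≈ 82.462, ∠ = arctan(20/80) ≈ 14.04°
|H| = 1 · 905.54 / 1776.3 ≈ 0.50979
Gain = 20 log₁₀(0.50979) ≈ -5.85 dB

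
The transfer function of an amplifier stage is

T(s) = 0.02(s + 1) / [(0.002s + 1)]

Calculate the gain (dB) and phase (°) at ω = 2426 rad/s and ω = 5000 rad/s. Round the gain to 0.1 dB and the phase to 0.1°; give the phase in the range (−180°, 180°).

ω = 2426: 19.8 dB, 11.6°; ω = 5000: 20.0 dB, 5.7°

At ω = 2426 rad/s:
zero (1 + j2426·1) = 1 + j2426 → |·| ≈ 2426, ∠ ≈ 89.98°
pole (1 + j2426·0.002) = 1 + j4.852 → |·| ≈ 4.954, ∠ ≈ 78.35°
|T| = 0.02 · 2426 / (4.954) ≈ 9.7941
Gain = 20 log₁₀(9.7941) ≈ 19.82 dB
∠T = (89.98°) − (78.35°) = 11.63°

At ω = 5000 rad/s:
zero (1 + j5000·1) = 1 + j5000 → |·| ≈ 5000, ∠ ≈ 89.99°
pole (1 + j5000·0.002) = 1 + j10 → |·| ≈ 10.05, ∠ ≈ 84.29°
|T| = 0.02 · 5000 / (10.05) ≈ 9.9502
Gain = 20 log₁₀(9.9502) ≈ 19.96 dB
∠T = (89.99°) − (84.29°) = 5.70°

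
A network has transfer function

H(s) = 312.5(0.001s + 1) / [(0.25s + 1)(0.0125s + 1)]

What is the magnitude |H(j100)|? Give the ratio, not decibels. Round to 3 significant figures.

7.84

At ω = 100 rad/s:
zero (1 + j100·0.001) = 1 + j0.1 → |·| ≈ 1.005, ∠ ≈ 5.71°
pole (1 + j100·0.25) = 1 + j25 → |·| ≈ 25.02, ∠ ≈ 87.71°
pole (1 + j100·0.0125) = 1 + j1.25 → |·| ≈ 1.6008, ∠ ≈ 51.34°
|H| = 312.5 · 1.005 / (25.02 · 1.6008) ≈ 7.8414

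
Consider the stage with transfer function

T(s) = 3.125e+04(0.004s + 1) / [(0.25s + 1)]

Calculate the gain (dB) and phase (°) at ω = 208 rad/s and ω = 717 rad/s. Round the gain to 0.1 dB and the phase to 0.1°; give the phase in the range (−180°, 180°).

ω = 208: 57.9 dB, -49.1°; ω = 717: 54.5 dB, -18.9°

At ω = 208 rad/s:
zero (1 + j208·0.004) = 1 + j0.832 → |·| ≈ 1.3009, ∠ ≈ 39.76°
pole (1 + j208·0.25) = 1 + j52 → |·| ≈ 52.01, ∠ ≈ 88.90°
|T| = 3.125e+04 · 1.3009 / (52.01) ≈ 781.64
Gain = 20 log₁₀(781.64) ≈ 57.86 dB
∠T = (39.76°) − (88.90°) = -49.14°

At ω = 717 rad/s:
zero (1 + j717·0.004) = 1 + j2.868 → |·| ≈ 3.0373, ∠ ≈ 70.78°
pole (1 + j717·0.25) = 1 + j179.25 → |·| ≈ 179.25, ∠ ≈ 89.68°
|T| = 3.125e+04 · 3.0373 / (179.25) ≈ 529.52
Gain = 20 log₁₀(529.52) ≈ 54.48 dB
∠T = (70.78°) − (89.68°) = -18.90°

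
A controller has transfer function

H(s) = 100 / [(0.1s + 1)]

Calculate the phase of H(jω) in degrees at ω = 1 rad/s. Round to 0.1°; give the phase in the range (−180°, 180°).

-5.7°

At ω = 1 rad/s:
pole (1 + j1·0.1) = 1 + j0.1 → |·| ≈ 1.005, ∠ ≈ 5.71°
∠H = (0°) − (5.71°) = -5.71°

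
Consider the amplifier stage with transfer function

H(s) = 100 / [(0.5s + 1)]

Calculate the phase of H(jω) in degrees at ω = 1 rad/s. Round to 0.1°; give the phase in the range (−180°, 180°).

At ω = 1 rad/s:
pole (1 + j1·0.5) = 1 + j0.5 → |·| ≈ 1.118, ∠ ≈ 26.57°
∠H = (0°) − (26.57°) = -26.57°

-26.6°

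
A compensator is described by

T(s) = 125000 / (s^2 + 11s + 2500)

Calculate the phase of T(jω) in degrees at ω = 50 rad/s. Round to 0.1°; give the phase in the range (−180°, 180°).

-90.0°

At s = jω = j50:
quadratic: (j50)² + 11·j50 + 2500 = 0 + j550 → |·| ≈ 550, ∠ ≈ 90.00°
∠T = 0.00° − 90.00° = -90.00°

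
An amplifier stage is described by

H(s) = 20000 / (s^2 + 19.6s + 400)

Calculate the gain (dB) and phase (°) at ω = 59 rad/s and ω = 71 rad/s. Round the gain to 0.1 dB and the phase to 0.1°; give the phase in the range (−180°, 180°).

ω = 59: 15.7 dB, -159.4°; ω = 71: 12.3 dB, -163.3°

At s = jω = j59:
quadratic: (j59)² + 19.6·j59 + 400 = -3081 + j1156.4 → |·| ≈ 3290.9, ∠ ≈ 159.43°
|H| = 20000 / 3290.9 ≈ 6.0774
Gain = 20 log₁₀(6.0774) ≈ 15.67 dB
∠H = 0.00° − 159.43° = -159.43°

At s = jω = j71:
quadratic: (j71)² + 19.6·j71 + 400 = -4641 + j1391.6 → |·| ≈ 4845.1, ∠ ≈ 163.31°
|H| = 20000 / 4845.1 ≈ 4.1279
Gain = 20 log₁₀(4.1279) ≈ 12.31 dB
∠H = 0.00° − 163.31° = -163.31°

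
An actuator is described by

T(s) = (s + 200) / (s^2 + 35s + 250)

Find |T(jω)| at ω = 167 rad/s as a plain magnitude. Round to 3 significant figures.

0.00922

Substitute s = j167:
Numerator: (j167) + 200 = 200 + j167
Denominator: (j167)^2 + 35(j167) + 250 = -27639 + j5845
|N| = √(200² + 167²) ≈ 260.56, ∠N ≈ 39.86°
|D| = √(27639² + 5845²) ≈ 28250, ∠D ≈ 168.06°
|T| = 260.56 / 28250 ≈ 0.0092234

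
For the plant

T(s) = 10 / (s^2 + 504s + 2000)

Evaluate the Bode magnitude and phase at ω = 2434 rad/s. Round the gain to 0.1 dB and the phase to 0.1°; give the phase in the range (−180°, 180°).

-115.6 dB, -168.3°

Substitute s = j2434:
Numerator: 10 = 10 + j0
Denominator: (j2434)^2 + 504(j2434) + 2000 = -5922356 + j1226736
|N| = √(10² + 0²) ≈ 10, ∠N ≈ 0.00°
|D| = √(5922356² + 1226736²) ≈ 6.0481e+06, ∠D ≈ 168.30°
|T| = 10 / 6.0481e+06 ≈ 1.6534e-06
Gain = 20 log₁₀(1.6534e-06) ≈ -115.63 dB
∠T = 0.00° − 168.30° = -168.30°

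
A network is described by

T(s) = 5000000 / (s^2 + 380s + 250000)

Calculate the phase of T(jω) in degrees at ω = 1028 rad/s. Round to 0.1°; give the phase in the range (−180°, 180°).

At s = jω = j1028:
quadratic: (j1028)² + 380·j1028 + 250000 = -806784 + j390640 → |·| ≈ 8.9638e+05, ∠ ≈ 154.16°
∠T = 0.00° − 154.16° = -154.16°

-154.2°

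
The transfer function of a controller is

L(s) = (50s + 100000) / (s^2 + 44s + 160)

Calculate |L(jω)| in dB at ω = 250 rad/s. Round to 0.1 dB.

4.0 dB

Substitute s = j250:
Numerator: 50(j250) + 100000 = 100000 + j12500
Denominator: (j250)^2 + 44(j250) + 160 = -62340 + j11000
|N| = √(100000² + 12500²) ≈ 1.0078e+05, ∠N ≈ 7.13°
|D| = √(62340² + 11000²) ≈ 63303, ∠D ≈ 169.99°
|L| = 1.0078e+05 / 63303 ≈ 1.592
Gain = 20 log₁₀(1.592) ≈ 4.04 dB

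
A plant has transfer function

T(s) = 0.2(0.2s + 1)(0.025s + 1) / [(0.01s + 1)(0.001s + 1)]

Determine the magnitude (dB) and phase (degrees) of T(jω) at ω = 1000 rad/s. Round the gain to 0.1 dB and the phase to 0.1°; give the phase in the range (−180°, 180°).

At ω = 1000 rad/s:
zero (1 + j1000·0.2) = 1 + j200 → |·| ≈ 200, ∠ ≈ 89.71°
zero (1 + j1000·0.025) = 1 + j25 → |·| ≈ 25.02, ∠ ≈ 87.71°
pole (1 + j1000·0.01) = 1 + j10 → |·| ≈ 10.05, ∠ ≈ 84.29°
pole (1 + j1000·0.001) = 1 + j1 → |·| ≈ 1.4142, ∠ ≈ 45.00°
|T| = 0.2 · 200 · 25.02 / (10.05 · 1.4142) ≈ 70.416
Gain = 20 log₁₀(70.416) ≈ 36.95 dB
∠T = (89.71° + 87.71°) − (84.29° + 45.00°) = 48.13°

37.0 dB, 48.1°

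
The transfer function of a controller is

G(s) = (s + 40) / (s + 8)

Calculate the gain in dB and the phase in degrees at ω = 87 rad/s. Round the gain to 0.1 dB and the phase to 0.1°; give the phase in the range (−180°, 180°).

At s = jω = j87:
zero (s+40): 40 + j87 → |·| = √(40²+87²) = √9169 ≈ 95.755, ∠ = arctan(87/40) ≈ 65.31°
pole (s+8): 8 + j87 → |·| = √(8²+87²) = √7633 ≈ 87.367, ∠ = arctan(87/8) ≈ 84.75°
|G| = 1 · 95.755 / 87.367 ≈ 1.096
Gain = 20 log₁₀(1.096) ≈ 0.80 dB
∠G = 65.31° − 84.75° = -19.44°

0.8 dB, -19.4°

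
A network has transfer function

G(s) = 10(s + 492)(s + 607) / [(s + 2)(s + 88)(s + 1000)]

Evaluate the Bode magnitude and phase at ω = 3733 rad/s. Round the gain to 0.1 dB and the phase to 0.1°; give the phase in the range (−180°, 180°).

At s = jω = j3733:
zero (s+492): 492 + j3733 → |·| = √(492²+3733²) = √14177353 ≈ 3765.3, ∠ = arctan(3733/492) ≈ 82.49°
zero (s+607): 607 + j3733 → |·| = √(607²+3733²) = √14303738 ≈ 3782, ∠ = arctan(3733/607) ≈ 80.76°
pole (s+2): 2 + j3733 → |·| = √(2²+3733²) = √13935293 ≈ 3733, ∠ = arctan(3733/2) ≈ 89.97°
pole (s+88): 88 + j3733 → |·| = √(88²+3733²) = √13943033 ≈ 3734, ∠ = arctan(3733/88) ≈ 88.65°
pole (s+1000): 1000 + j3733 → |·| = √(1000²+3733²) = √14935289 ≈ 3864.6, ∠ = arctan(3733/1000) ≈ 75.00°
|G| = 10 · 1.424e+07 / 5.3869e+10 ≈ 0.0026434
Gain = 20 log₁₀(0.0026434) ≈ -51.56 dB
∠G = 163.25° − 253.62° = -90.37°

-51.6 dB, -90.4°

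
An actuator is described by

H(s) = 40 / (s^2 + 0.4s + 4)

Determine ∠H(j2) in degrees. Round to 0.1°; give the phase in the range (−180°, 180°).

At s = jω = j2:
quadratic: (j2)² + 0.4·j2 + 4 = 0 + j0.8 → |·| ≈ 0.8, ∠ ≈ 90.00°
∠H = 0.00° − 90.00° = -90.00°

-90.0°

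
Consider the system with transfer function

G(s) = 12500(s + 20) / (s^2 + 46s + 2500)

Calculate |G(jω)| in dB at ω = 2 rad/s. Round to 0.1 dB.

40.1 dB

At s = jω = j2:
zero (s+20): 20 + j2 → |·| = √(20²+2²) = √404 ≈ 20.1, ∠ = arctan(2/20) ≈ 5.71°
quadratic: (j2)² + 46·j2 + 2500 = 2496 + j92 → |·| ≈ 2497.7, ∠ ≈ 2.11°
|G| = 12500 · 20.1 / 2497.7 ≈ 100.59
Gain = 20 log₁₀(100.59) ≈ 40.05 dB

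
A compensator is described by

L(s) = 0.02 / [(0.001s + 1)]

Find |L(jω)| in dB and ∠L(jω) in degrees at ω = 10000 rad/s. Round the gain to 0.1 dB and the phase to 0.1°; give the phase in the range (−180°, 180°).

At ω = 10000 rad/s:
pole (1 + j10000·0.001) = 1 + j10 → |·| ≈ 10.05, ∠ ≈ 84.29°
|L| = 0.02 · 1 / (10.05) ≈ 0.00199
Gain = 20 log₁₀(0.00199) ≈ -54.02 dB
∠L = (0°) − (84.29°) = -84.29°

-54.0 dB, -84.3°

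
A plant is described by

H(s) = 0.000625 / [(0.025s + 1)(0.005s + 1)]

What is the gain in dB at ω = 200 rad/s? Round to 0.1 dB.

At ω = 200 rad/s:
pole (1 + j200·0.025) = 1 + j5 → |·| ≈ 5.099, ∠ ≈ 78.69°
pole (1 + j200·0.005) = 1 + j1 → |·| ≈ 1.4142, ∠ ≈ 45.00°
|H| = 0.000625 · 1 / (5.099 · 1.4142) ≈ 8.6673e-05
Gain = 20 log₁₀(8.6673e-05) ≈ -81.24 dB

-81.2 dB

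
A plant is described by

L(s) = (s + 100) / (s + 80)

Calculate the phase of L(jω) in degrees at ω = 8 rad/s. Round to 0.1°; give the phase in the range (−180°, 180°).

At s = jω = j8:
zero (s+100): 100 + j8 → |·| = √(100²+8²) = √10064 ≈ 100.32, ∠ = arctan(8/100) ≈ 4.57°
pole (s+80): 80 + j8 → |·| = √(80²+8²) = √6464 ≈ 80.399, ∠ = arctan(8/80) ≈ 5.71°
∠L = 4.57° − 5.71° = -1.14°

-1.1°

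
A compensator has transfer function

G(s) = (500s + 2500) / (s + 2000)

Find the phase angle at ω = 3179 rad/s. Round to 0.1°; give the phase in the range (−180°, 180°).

32.1°

Substitute s = j3179:
Numerator: 500(j3179) + 2500 = 2500 + j1589500
Denominator: (j3179) + 2000 = 2000 + j3179
|N| = √(2500² + 1589500²) ≈ 1.5895e+06, ∠N ≈ 89.91°
|D| = √(2000² + 3179²) ≈ 3755.8, ∠D ≈ 57.82°
∠G = 89.91° − 57.82° = 32.09°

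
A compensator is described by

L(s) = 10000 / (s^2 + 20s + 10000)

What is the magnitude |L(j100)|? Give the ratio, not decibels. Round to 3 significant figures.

5.00

At s = jω = j100:
quadratic: (j100)² + 20·j100 + 10000 = 0 + j2000 → |·| ≈ 2000, ∠ ≈ 90.00°
|L| = 10000 / 2000 ≈ 5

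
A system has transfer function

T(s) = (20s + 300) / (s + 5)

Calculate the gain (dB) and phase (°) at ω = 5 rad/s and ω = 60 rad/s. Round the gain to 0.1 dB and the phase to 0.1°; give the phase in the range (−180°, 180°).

Substitute s = j5:
Numerator: 20(j5) + 300 = 300 + j100
Denominator: (j5) + 5 = 5 + j5
|N| = √(300² + 100²) ≈ 316.23, ∠N ≈ 18.43°
|D| = √(5² + 5²) ≈ 7.0711, ∠D ≈ 45.00°
|T| = 316.23 / 7.0711 ≈ 44.721
Gain = 20 log₁₀(44.721) ≈ 33.01 dB
∠T = 18.43° − 45.00° = -26.57°

Substitute s = j60:
Numerator: 20(j60) + 300 = 300 + j1200
Denominator: (j60) + 5 = 5 + j60
|N| = √(300² + 1200²) ≈ 1236.9, ∠N ≈ 75.96°
|D| = √(5² + 60²) ≈ 60.208, ∠D ≈ 85.24°
|T| = 1236.9 / 60.208 ≈ 20.544
Gain = 20 log₁₀(20.544) ≈ 26.25 dB
∠T = 75.96° − 85.24° = -9.28°

ω = 5: 33.0 dB, -26.6°; ω = 60: 26.3 dB, -9.3°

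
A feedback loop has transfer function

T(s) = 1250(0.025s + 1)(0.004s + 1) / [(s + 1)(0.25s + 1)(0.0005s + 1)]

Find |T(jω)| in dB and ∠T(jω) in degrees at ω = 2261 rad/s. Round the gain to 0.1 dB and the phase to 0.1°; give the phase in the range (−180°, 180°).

At ω = 2261 rad/s:
zero (1 + j2261·0.025) = 1 + j56.525 → |·| ≈ 56.534, ∠ ≈ 88.99°
zero (1 + j2261·0.004) = 1 + j9.044 → |·| ≈ 9.0991, ∠ ≈ 83.69°
pole (1 + j2261·1) = 1 + j2261 → |·| ≈ 2261, ∠ ≈ 89.97°
pole (1 + j2261·0.25) = 1 + j565.25 → |·| ≈ 565.25, ∠ ≈ 89.90°
pole (1 + j2261·0.0005) = 1 + j1.1305 → |·| ≈ 1.5093, ∠ ≈ 48.51°
|T| = 1250 · 56.534 · 9.0991 / (2261 · 565.25 · 1.5093) ≈ 0.33335
Gain = 20 log₁₀(0.33335) ≈ -9.54 dB
∠T = (88.99° + 83.69°) − (89.97° + 89.90° + 48.51°) = -55.70°

-9.5 dB, -55.7°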